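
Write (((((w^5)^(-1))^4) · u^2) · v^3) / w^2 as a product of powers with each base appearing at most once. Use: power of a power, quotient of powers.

u^2·v^3·w^(-22)

(((((w^5)^(-1))^4) · u^2) · v^3) / w^2
= ((((w^5)^(-4)) · u^2) · v^3) / w^2    [power of a power]
= ((w^(-20) · u^2) · v^3) / w^2    [power of a power]
= u^2·v^3·w^(-22)    [quotient of powers]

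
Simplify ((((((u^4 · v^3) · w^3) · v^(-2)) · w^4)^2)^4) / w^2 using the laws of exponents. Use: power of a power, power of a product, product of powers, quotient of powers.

u^32v^8w^54

((((((u^4 · v^3) · w^3) · v^(-2)) · w^4)^2)^4) / w^2
= (((((u^4 · v^3) · w^3) · v^(-2)) · w^4)^8) / w^2    [power of a power]
= (((((u^4 · v^3) · w^3) · v^(-2))^8) · ((w^4)^8)) / w^2    [power of a product]
= (((((u^4 · v^3) · w^3)^8) · ((v^(-2))^8)) · ((w^4)^8)) / w^2    [power of a product]
= (((((u^4 · v^3)^8) · ((w^3)^8)) · ((v^(-2))^8)) · ((w^4)^8)) / w^2    [power of a product]
= ((((((u^4)^8) · ((v^3)^8)) · ((w^3)^8)) · ((v^(-2))^8)) · ((w^4)^8)) / w^2    [power of a product]
= ((((u^32 · ((v^3)^8)) · ((w^3)^8)) · ((v^(-2))^8)) · ((w^4)^8)) / w^2    [power of a power]
= ((((u^32 · v^24) · ((w^3)^8)) · ((v^(-2))^8)) · ((w^4)^8)) / w^2    [power of a power]
= ((((u^32 · v^24) · w^24) · ((v^(-2))^8)) · ((w^4)^8)) / w^2    [power of a power]
= ((((u^32 · v^24) · w^24) · v^(-16)) · ((w^4)^8)) / w^2    [power of a power]
= ((((u^32 · v^24) · w^24) · v^(-16)) · w^32) / w^2    [power of a power]
= u^32v^8w^54    [quotient of powers; product of powers]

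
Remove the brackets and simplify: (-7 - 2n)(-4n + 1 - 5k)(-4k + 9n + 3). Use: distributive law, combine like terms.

241kn + 258n² + 15n + 133k - 21 - 140k² + 58kn² + 72n³ - 40k²n

(-7 - 2n)(-4n + 1 - 5k)(-4k + 9n + 3)
= (28n - 7 + 35k + 8n² - 2n + 10kn)(-4k + 9n + 3)    [distributive law]
= (26n - 7 + 35k + 8n² + 10kn)(-4k + 9n + 3)    [combine like terms]
= -104kn + 234n² + 78n + 28k - 63n - 21 - 140k² + 315kn + 105k - 32kn² + 72n³ + 24n² - 40k²n + 90kn² + 30kn    [distributive law]
= 241kn + 258n² + 15n + 133k - 21 - 140k² + 58kn² + 72n³ - 40k²n    [combine like terms]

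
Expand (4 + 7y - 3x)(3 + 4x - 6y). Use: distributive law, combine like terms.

(4 + 7y - 3x)(3 + 4x - 6y)
= 12 + 16x - 24y + 21y + 28xy - 42y^2 - 9x - 12x^2 + 18xy    [distributive law]
= 12 + 7x - 3y + 46xy - 42y^2 - 12x^2    [combine like terms]

12 + 7x - 3y + 46xy - 42y^2 - 12x^2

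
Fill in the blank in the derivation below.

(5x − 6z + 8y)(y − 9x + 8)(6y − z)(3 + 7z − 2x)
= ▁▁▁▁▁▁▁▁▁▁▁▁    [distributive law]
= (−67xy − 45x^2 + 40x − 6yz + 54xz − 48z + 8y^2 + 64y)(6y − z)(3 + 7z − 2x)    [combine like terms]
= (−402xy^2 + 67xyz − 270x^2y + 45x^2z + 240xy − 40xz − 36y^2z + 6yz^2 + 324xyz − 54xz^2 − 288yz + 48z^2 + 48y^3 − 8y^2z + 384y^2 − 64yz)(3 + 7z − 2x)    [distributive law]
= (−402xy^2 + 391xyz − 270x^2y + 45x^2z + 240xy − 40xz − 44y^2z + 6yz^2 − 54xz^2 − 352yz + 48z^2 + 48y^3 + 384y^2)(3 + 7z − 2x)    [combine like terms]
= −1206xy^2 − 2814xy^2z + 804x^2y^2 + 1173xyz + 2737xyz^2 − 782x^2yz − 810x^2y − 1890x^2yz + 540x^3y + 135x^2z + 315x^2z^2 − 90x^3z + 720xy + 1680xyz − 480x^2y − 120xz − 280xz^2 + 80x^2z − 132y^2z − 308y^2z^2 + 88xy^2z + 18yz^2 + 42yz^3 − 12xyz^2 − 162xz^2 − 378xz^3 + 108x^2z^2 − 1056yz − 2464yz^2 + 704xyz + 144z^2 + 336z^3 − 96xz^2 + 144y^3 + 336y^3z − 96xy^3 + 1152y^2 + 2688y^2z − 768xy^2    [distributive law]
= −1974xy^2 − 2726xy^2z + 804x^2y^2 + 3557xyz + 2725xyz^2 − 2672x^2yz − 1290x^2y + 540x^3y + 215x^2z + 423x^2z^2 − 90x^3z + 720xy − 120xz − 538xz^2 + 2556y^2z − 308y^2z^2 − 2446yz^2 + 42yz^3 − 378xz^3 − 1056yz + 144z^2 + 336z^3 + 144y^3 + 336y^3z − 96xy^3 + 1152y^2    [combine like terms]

By distributive law:

(5xy − 45x^2 + 40x − 6yz + 54xz − 48z + 8y^2 − 72xy + 64y)(6y − z)(3 + 7z − 2x)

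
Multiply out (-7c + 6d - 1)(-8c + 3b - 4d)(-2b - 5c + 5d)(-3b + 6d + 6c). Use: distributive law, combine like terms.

(-7c + 6d - 1)(-8c + 3b - 4d)(-2b - 5c + 5d)(-3b + 6d + 6c)
= (56c^2 - 21bc + 28cd - 48cd + 18bd - 24d^2 + 8c - 3b + 4d)(-2b - 5c + 5d)(-3b + 6d + 6c)    [distributive law]
= (56c^2 - 21bc - 20cd + 18bd - 24d^2 + 8c - 3b + 4d)(-2b - 5c + 5d)(-3b + 6d + 6c)    [combine like terms]
= (-112bc^2 - 280c^3 + 280c^2d + 42b^2c + 105bc^2 - 105bcd + 40bcd + 100c^2d - 100cd^2 - 36b^2d - 90bcd + 90bd^2 + 48bd^2 + 120cd^2 - 120d^3 - 16bc - 40c^2 + 40cd + 6b^2 + 15bc - 15bd - 8bd - 20cd + 20d^2)(-3b + 6d + 6c)    [distributive law]
= (-7bc^2 - 280c^3 + 380c^2d + 42b^2c - 155bcd + 20cd^2 - 36b^2d + 138bd^2 - 120d^3 - bc - 40c^2 + 20cd + 6b^2 - 23bd + 20d^2)(-3b + 6d + 6c)    [combine like terms]
= 21b^2c^2 - 42bc^2d - 42bc^3 + 840bc^3 - 1680c^3d - 1680c^4 - 1140bc^2d + 2280c^2d^2 + 2280c^3d - 126b^3c + 252b^2cd + 252b^2c^2 + 465b^2cd - 930bcd^2 - 930bc^2d - 60bcd^2 + 120cd^3 + 120c^2d^2 + 108b^3d - 216b^2d^2 - 216b^2cd - 414b^2d^2 + 828bd^3 + 828bcd^2 + 360bd^3 - 720d^4 - 720cd^3 + 3b^2c - 6bcd - 6bc^2 + 120bc^2 - 240c^2d - 240c^3 - 60bcd + 120cd^2 + 120c^2d - 18b^3 + 36b^2d + 36b^2c + 69b^2d - 138bd^2 - 138bcd - 60bd^2 + 120d^3 + 120cd^2    [distributive law]
= 273b^2c^2 - 2112bc^2d + 798bc^3 + 600c^3d - 1680c^4 + 2400c^2d^2 - 126b^3c + 501b^2cd - 162bcd^2 - 600cd^3 + 108b^3d - 630b^2d^2 + 1188bd^3 - 720d^4 + 39b^2c - 204bcd + 114bc^2 - 120c^2d - 240c^3 + 240cd^2 - 18b^3 + 105b^2d - 198bd^2 + 120d^3    [combine like terms]

273b^2c^2 - 2112bc^2d + 798bc^3 + 600c^3d - 1680c^4 + 2400c^2d^2 - 126b^3c + 501b^2cd - 162bcd^2 - 600cd^3 + 108b^3d - 630b^2d^2 + 1188bd^3 - 720d^4 + 39b^2c - 204bcd + 114bc^2 - 120c^2d - 240c^3 + 240cd^2 - 18b^3 + 105b^2d - 198bd^2 + 120d^3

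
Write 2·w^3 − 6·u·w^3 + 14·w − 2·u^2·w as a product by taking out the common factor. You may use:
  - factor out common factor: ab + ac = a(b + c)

2·w^3 − 6·u·w^3 + 14·w − 2·u^2·w
= 2(w^3 − 3·u·w^3 + 7·w − u^2·w)    [factor out 2]
= 2·w(w^2 − 3·u·w^2 + 7 − u^2)    [factor out w]

2·w(w^2 − 3·u·w^2 + 7 − u^2)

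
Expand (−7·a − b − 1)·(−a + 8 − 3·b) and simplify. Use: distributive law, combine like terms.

(−7·a − b − 1)·(−a + 8 − 3·b)
= 7·a² − 56·a + 21·a·b + a·b − 8·b + 3·b² + a − 8 + 3·b    [distributive law]
= 7·a² − 55·a + 22·a·b − 5·b + 3·b² − 8    [combine like terms]

7·a² − 55·a + 22·a·b − 5·b + 3·b² − 8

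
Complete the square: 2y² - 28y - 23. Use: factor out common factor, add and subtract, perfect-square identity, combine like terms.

2y² - 28y - 23
= 2(y² - 14y) - 23    [factor out 2 from the y-terms]
= 2(y² - 14y + 49 - 49) - 23    [add and subtract 49 inside the bracket]
= 2(y - 7)² - 98 - 23    [perfect-square identity]
= 2(y - 7)² - 121    [combine constants]

2(y - 7)² - 121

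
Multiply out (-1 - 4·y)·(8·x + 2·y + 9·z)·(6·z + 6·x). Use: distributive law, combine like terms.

-102·x·z - 48·x² - 12·y·z - 12·x·y - 54·z² - 408·x·y·z - 192·x²·y - 48·y²·z - 48·x·y² - 216·y·z²

(-1 - 4·y)·(8·x + 2·y + 9·z)·(6·z + 6·x)
= (-8·x - 2·y - 9·z - 32·x·y - 8·y² - 36·y·z)·(6·z + 6·x)    [distributive law]
= -48·x·z - 48·x² - 12·y·z - 12·x·y - 54·z² - 54·x·z - 192·x·y·z - 192·x²·y - 48·y²·z - 48·x·y² - 216·y·z² - 216·x·y·z    [distributive law]
= -102·x·z - 48·x² - 12·y·z - 12·x·y - 54·z² - 408·x·y·z - 192·x²·y - 48·y²·z - 48·x·y² - 216·y·z²    [combine like terms]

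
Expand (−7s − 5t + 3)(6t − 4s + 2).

−22st + 28s^2 − 26s − 30t^2 + 8t + 6

(−7s − 5t + 3)(6t − 4s + 2)
= −42st + 28s^2 − 14s − 30t^2 + 20st − 10t + 18t − 12s + 6    [distributive law]
= −22st + 28s^2 − 26s − 30t^2 + 8t + 6    [combine like terms]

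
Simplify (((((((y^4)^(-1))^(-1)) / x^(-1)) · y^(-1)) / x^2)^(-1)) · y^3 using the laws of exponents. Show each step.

x

(((((((y^4)^(-1))^(-1)) / x^(-1)) · y^(-1)) / x^2)^(-1)) · y^3
= (((((((y^4)^(-1))^(-1)) / x^(-1)) · y^(-1))^(-1)) / ((x^2)^(-1))) · y^3    [power of a quotient]
= (((((((y^4)^(-1))^(-1)) / x^(-1))^(-1)) · ((y^(-1))^(-1))) / ((x^2)^(-1))) · y^3    [power of a product]
= (((((((y^4)^(-1))^(-1))^(-1)) / ((x^(-1))^(-1))) · ((y^(-1))^(-1))) / ((x^2)^(-1))) · y^3    [power of a quotient]
= ((((((y^4)^(-1))^1) / ((x^(-1))^(-1))) · ((y^(-1))^(-1))) / ((x^2)^(-1))) · y^3    [power of a power]
= (((((y^4)^(-1)) / ((x^(-1))^(-1))) · ((y^(-1))^(-1))) / ((x^2)^(-1))) · y^3    [power of a power]
= (((y^(-4) / ((x^(-1))^(-1))) · ((y^(-1))^(-1))) / ((x^2)^(-1))) · y^3    [power of a power]
= (((y^(-4) / x) · ((y^(-1))^(-1))) / ((x^2)^(-1))) · y^3    [power of a power]
= (((y^(-4) / x) · y) / ((x^2)^(-1))) · y^3    [power of a power]
= (((y^(-4) / x) · y) / x^(-2)) · y^3    [power of a power]
= x    [quotient of powers; product of powers]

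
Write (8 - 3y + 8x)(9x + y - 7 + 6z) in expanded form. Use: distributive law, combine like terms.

16x + 29y - 56 + 48z - 19xy - 3y² - 18yz + 72x² + 48xz

(8 - 3y + 8x)(9x + y - 7 + 6z)
= 72x + 8y - 56 + 48z - 27xy - 3y² + 21y - 18yz + 72x² + 8xy - 56x + 48xz    [distributive law]
= 16x + 29y - 56 + 48z - 19xy - 3y² - 18yz + 72x² + 48xz    [combine like terms]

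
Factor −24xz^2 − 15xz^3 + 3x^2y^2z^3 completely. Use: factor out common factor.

−24xz^2 − 15xz^3 + 3x^2y^2z^3
= 3(−8xz^2 − 5xz^3 + x^2y^2z^3)    [factor out 3]
= 3xz^2(−8 − 5z + xy^2z)    [factor out xz^2]

3xz^2(−8 − 5z + xy^2z)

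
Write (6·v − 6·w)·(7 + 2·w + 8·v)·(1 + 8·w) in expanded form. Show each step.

(6·v − 6·w)·(7 + 2·w + 8·v)·(1 + 8·w)
= (42·v + 12·v·w + 48·v² − 42·w − 12·w² − 48·v·w)·(1 + 8·w)    [distributive law]
= (42·v − 36·v·w + 48·v² − 42·w − 12·w²)·(1 + 8·w)    [combine like terms]
= 42·v + 336·v·w − 36·v·w − 288·v·w² + 48·v² + 384·v²·w − 42·w − 336·w² − 12·w² − 96·w³    [distributive law]
= 42·v + 300·v·w − 288·v·w² + 48·v² + 384·v²·w − 42·w − 348·w² − 96·w³    [combine like terms]

42·v + 300·v·w − 288·v·w² + 48·v² + 384·v²·w − 42·w − 348·w² − 96·w³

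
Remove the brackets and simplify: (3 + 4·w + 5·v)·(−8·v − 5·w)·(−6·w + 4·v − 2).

(3 + 4·w + 5·v)·(−8·v − 5·w)·(−6·w + 4·v − 2)
= (−24·v − 15·w − 32·v·w − 20·w^2 − 40·v^2 − 25·v·w)·(−6·w + 4·v − 2)    [distributive law]
= (−24·v − 15·w − 57·v·w − 20·w^2 − 40·v^2)·(−6·w + 4·v − 2)    [combine like terms]
= 144·v·w − 96·v^2 + 48·v + 90·w^2 − 60·v·w + 30·w + 342·v·w^2 − 228·v^2·w + 114·v·w + 120·w^3 − 80·v·w^2 + 40·w^2 + 240·v^2·w − 160·v^3 + 80·v^2    [distributive law]
= 198·v·w − 16·v^2 + 48·v + 130·w^2 + 30·w + 262·v·w^2 + 12·v^2·w + 120·w^3 − 160·v^3    [combine like terms]

198·v·w − 16·v^2 + 48·v + 130·w^2 + 30·w + 262·v·w^2 + 12·v^2·w + 120·w^3 − 160·v^3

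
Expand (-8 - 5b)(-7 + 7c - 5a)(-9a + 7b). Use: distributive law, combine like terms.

(-8 - 5b)(-7 + 7c - 5a)(-9a + 7b)
= (56 - 56c + 40a + 35b - 35bc + 25ab)(-9a + 7b)    [distributive law]
= -504a + 392b + 504ac - 392bc - 360a^2 + 280ab - 315ab + 245b^2 + 315abc - 245b^2c - 225a^2b + 175ab^2    [distributive law]
= -504a + 392b + 504ac - 392bc - 360a^2 - 35ab + 245b^2 + 315abc - 245b^2c - 225a^2b + 175ab^2    [combine like terms]

-504a + 392b + 504ac - 392bc - 360a^2 - 35ab + 245b^2 + 315abc - 245b^2c - 225a^2b + 175ab^2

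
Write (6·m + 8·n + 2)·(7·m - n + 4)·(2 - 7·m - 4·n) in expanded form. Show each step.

(6·m + 8·n + 2)·(7·m - n + 4)·(2 - 7·m - 4·n)
= (42·m² - 6·m·n + 24·m + 56·m·n - 8·n² + 32·n + 14·m - 2·n + 8)·(2 - 7·m - 4·n)    [distributive law]
= (42·m² + 50·m·n + 38·m - 8·n² + 30·n + 8)·(2 - 7·m - 4·n)    [combine like terms]
= 84·m² - 294·m³ - 168·m²·n + 100·m·n - 350·m²·n - 200·m·n² + 76·m - 266·m² - 152·m·n - 16·n² + 56·m·n² + 32·n³ + 60·n - 210·m·n - 120·n² + 16 - 56·m - 32·n    [distributive law]
= -182·m² - 294·m³ - 518·m²·n - 262·m·n - 144·m·n² + 20·m - 136·n² + 32·n³ + 28·n + 16    [combine like terms]

-182·m² - 294·m³ - 518·m²·n - 262·m·n - 144·m·n² + 20·m - 136·n² + 32·n³ + 28·n + 16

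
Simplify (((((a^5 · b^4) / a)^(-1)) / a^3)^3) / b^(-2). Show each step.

(((((a^5 · b^4) / a)^(-1)) / a^3)^3) / b^(-2)
= (((((a^5 · b^4) / a)^(-1))^3) / ((a^3)^3)) / b^(-2)    [power of a quotient]
= ((((a^5 · b^4) / a)^(-3)) / ((a^3)^3)) / b^(-2)    [power of a power]
= ((((a^5 · b^4)^(-3)) / (a^(-3))) / ((a^3)^3)) / b^(-2)    [power of a quotient]
= (((((a^5)^(-3)) · ((b^4)^(-3))) / (a^(-3))) / ((a^3)^3)) / b^(-2)    [power of a product]
= (((a^(-15) · ((b^4)^(-3))) / (a^(-3))) / ((a^3)^3)) / b^(-2)    [power of a power]
= (((a^(-15) · b^(-12)) / (a^(-3))) / ((a^3)^3)) / b^(-2)    [power of a power]
= (((a^(-15) · b^(-12)) / a^(-3)) / a^9) / b^(-2)    [power of a power]
= a^(-21)·b^(-10)    [quotient of powers; product of powers]

a^(-21)·b^(-10)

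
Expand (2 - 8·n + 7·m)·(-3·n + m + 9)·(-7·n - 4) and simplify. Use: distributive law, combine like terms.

450·n^2 + 186·n - 339·m·n - 260·m - 72 - 168·n^3 + 203·m·n^2 - 49·m^2·n - 28·m^2

(2 - 8·n + 7·m)·(-3·n + m + 9)·(-7·n - 4)
= (-6·n + 2·m + 18 + 24·n^2 - 8·m·n - 72·n - 21·m·n + 7·m^2 + 63·m)·(-7·n - 4)    [distributive law]
= (-78·n + 65·m + 18 + 24·n^2 - 29·m·n + 7·m^2)·(-7·n - 4)    [combine like terms]
= 546·n^2 + 312·n - 455·m·n - 260·m - 126·n - 72 - 168·n^3 - 96·n^2 + 203·m·n^2 + 116·m·n - 49·m^2·n - 28·m^2    [distributive law]
= 450·n^2 + 186·n - 339·m·n - 260·m - 72 - 168·n^3 + 203·m·n^2 - 49·m^2·n - 28·m^2    [combine like terms]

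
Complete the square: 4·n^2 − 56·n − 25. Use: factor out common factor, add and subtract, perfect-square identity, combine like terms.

4(n − 7)^2 − 221

4·n^2 − 56·n − 25
= 4(n^2 − 14·n) − 25    [factor out 4 from the n-terms]
= 4(n^2 − 14·n + 49 − 49) − 25    [add and subtract 49 inside the bracket]
= 4(n − 7)^2 − 196 − 25    [perfect-square identity]
= 4(n − 7)^2 − 221    [combine constants]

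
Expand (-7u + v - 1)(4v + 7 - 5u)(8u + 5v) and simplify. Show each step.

(-7u + v - 1)(4v + 7 - 5u)(8u + 5v)
= (-28uv - 49u + 35u² + 4v² + 7v - 5uv - 4v - 7 + 5u)(8u + 5v)    [distributive law]
= (-33uv - 44u + 35u² + 4v² + 3v - 7)(8u + 5v)    [combine like terms]
= -264u²v - 165uv² - 352u² - 220uv + 280u³ + 175u²v + 32uv² + 20v³ + 24uv + 15v² - 56u - 35v    [distributive law]
= -89u²v - 133uv² - 352u² - 196uv + 280u³ + 20v³ + 15v² - 56u - 35v    [combine like terms]

-89u²v - 133uv² - 352u² - 196uv + 280u³ + 20v³ + 15v² - 56u - 35v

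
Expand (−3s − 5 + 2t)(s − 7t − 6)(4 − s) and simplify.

(−3s − 5 + 2t)(s − 7t − 6)(4 − s)
= (−3s² + 21st + 18s − 5s + 35t + 30 + 2st − 14t² − 12t)(4 − s)    [distributive law]
= (−3s² + 23st + 13s + 23t + 30 − 14t²)(4 − s)    [combine like terms]
= −12s² + 3s³ + 92st − 23s²t + 52s − 13s² + 92t − 23st + 120 − 30s − 56t² + 14st²    [distributive law]
= −25s² + 3s³ + 69st − 23s²t + 22s + 92t + 120 − 56t² + 14st²    [combine like terms]

−25s² + 3s³ + 69st − 23s²t + 22s + 92t + 120 − 56t² + 14st²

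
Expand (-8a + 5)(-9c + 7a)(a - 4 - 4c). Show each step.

(-8a + 5)(-9c + 7a)(a - 4 - 4c)
= (72ac - 56a² - 45c + 35a)(a - 4 - 4c)    [distributive law]
= 72a²c - 288ac - 288ac² - 56a³ + 224a² + 224a²c - 45ac + 180c + 180c² + 35a² - 140a - 140ac    [distributive law]
= 296a²c - 473ac - 288ac² - 56a³ + 259a² + 180c + 180c² - 140a    [combine like terms]

296a²c - 473ac - 288ac² - 56a³ + 259a² + 180c + 180c² - 140a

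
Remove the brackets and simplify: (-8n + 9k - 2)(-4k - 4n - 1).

-4kn + 32n² + 16n - 36k² - k + 2

(-8n + 9k - 2)(-4k - 4n - 1)
= 32kn + 32n² + 8n - 36k² - 36kn - 9k + 8k + 8n + 2    [distributive law]
= -4kn + 32n² + 16n - 36k² - k + 2    [combine like terms]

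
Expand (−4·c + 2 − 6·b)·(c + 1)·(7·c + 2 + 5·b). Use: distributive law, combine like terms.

(−4·c + 2 − 6·b)·(c + 1)·(7·c + 2 + 5·b)
= (−4·c^2 − 4·c + 2·c + 2 − 6·b·c − 6·b)·(7·c + 2 + 5·b)    [distributive law]
= (−4·c^2 − 2·c + 2 − 6·b·c − 6·b)·(7·c + 2 + 5·b)    [combine like terms]
= −28·c^3 − 8·c^2 − 20·b·c^2 − 14·c^2 − 4·c − 10·b·c + 14·c + 4 + 10·b − 42·b·c^2 − 12·b·c − 30·b^2·c − 42·b·c − 12·b − 30·b^2    [distributive law]
= −28·c^3 − 22·c^2 − 62·b·c^2 + 10·c − 64·b·c + 4 − 2·b − 30·b^2·c − 30·b^2    [combine like terms]

−28·c^3 − 22·c^2 − 62·b·c^2 + 10·c − 64·b·c + 4 − 2·b − 30·b^2·c − 30·b^2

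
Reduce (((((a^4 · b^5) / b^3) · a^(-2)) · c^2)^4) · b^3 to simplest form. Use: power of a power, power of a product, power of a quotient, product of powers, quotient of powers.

(((((a^4 · b^5) / b^3) · a^(-2)) · c^2)^4) · b^3
= (((((a^4 · b^5) / b^3) · a^(-2))^4) · ((c^2)^4)) · b^3    [power of a product]
= (((((a^4 · b^5) / b^3)^4) · ((a^(-2))^4)) · ((c^2)^4)) · b^3    [power of a product]
= (((((a^4 · b^5)^4) / ((b^3)^4)) · ((a^(-2))^4)) · ((c^2)^4)) · b^3    [power of a quotient]
= ((((((a^4)^4) · ((b^5)^4)) / ((b^3)^4)) · ((a^(-2))^4)) · ((c^2)^4)) · b^3    [power of a product]
= ((((a^16 · ((b^5)^4)) / ((b^3)^4)) · ((a^(-2))^4)) · ((c^2)^4)) · b^3    [power of a power]
= ((((a^16 · b^20) / ((b^3)^4)) · ((a^(-2))^4)) · ((c^2)^4)) · b^3    [power of a power]
= ((((a^16 · b^20) / b^12) · ((a^(-2))^4)) · ((c^2)^4)) · b^3    [power of a power]
= ((((a^16 · b^20) / b^12) · a^(-8)) · ((c^2)^4)) · b^3    [power of a power]
= ((((a^16 · b^20) / b^12) · a^(-8)) · c^8) · b^3    [power of a power]
= a^8b^11c^8    [quotient of powers; product of powers]

a^8b^11c^8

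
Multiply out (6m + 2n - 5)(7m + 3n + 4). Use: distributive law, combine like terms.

(6m + 2n - 5)(7m + 3n + 4)
= 42m² + 18mn + 24m + 14mn + 6n² + 8n - 35m - 15n - 20    [distributive law]
= 42m² + 32mn - 11m + 6n² - 7n - 20    [combine like terms]

42m² + 32mn - 11m + 6n² - 7n - 20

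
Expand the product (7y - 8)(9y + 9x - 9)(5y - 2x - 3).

315y^3 + 189xy^2 - 864y^2 - 126x^2y - 279xy + 765y + 144x^2 + 72x - 216

(7y - 8)(9y + 9x - 9)(5y - 2x - 3)
= (63y^2 + 63xy - 63y - 72y - 72x + 72)(5y - 2x - 3)    [distributive law]
= (63y^2 + 63xy - 135y - 72x + 72)(5y - 2x - 3)    [combine like terms]
= 315y^3 - 126xy^2 - 189y^2 + 315xy^2 - 126x^2y - 189xy - 675y^2 + 270xy + 405y - 360xy + 144x^2 + 216x + 360y - 144x - 216    [distributive law]
= 315y^3 + 189xy^2 - 864y^2 - 126x^2y - 279xy + 765y + 144x^2 + 72x - 216    [combine like terms]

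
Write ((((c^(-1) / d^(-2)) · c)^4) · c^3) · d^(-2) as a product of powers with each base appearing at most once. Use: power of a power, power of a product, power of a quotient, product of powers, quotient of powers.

((((c^(-1) / d^(-2)) · c)^4) · c^3) · d^(-2)
= ((((c^(-1) / d^(-2))^4) · (c^4)) · c^3) · d^(-2)    [power of a product]
= (((((c^(-1))^4) / ((d^(-2))^4)) · (c^4)) · c^3) · d^(-2)    [power of a quotient]
= (((c^(-4) / ((d^(-2))^4)) · (c^4)) · c^3) · d^(-2)    [power of a power]
= (((c^(-4) / d^(-8)) · (c^4)) · c^3) · d^(-2)    [power of a power]
= c^3d^6    [quotient of powers; product of powers]

c^3d^6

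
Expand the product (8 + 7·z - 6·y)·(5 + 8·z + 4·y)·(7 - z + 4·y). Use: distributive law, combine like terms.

(8 + 7·z - 6·y)·(5 + 8·z + 4·y)·(7 - z + 4·y)
= (40 + 64·z + 32·y + 35·z + 56·z^2 + 28·y·z - 30·y - 48·y·z - 24·y^2)·(7 - z + 4·y)    [distributive law]
= (40 + 99·z + 2·y + 56·z^2 - 20·y·z - 24·y^2)·(7 - z + 4·y)    [combine like terms]
= 280 - 40·z + 160·y + 693·z - 99·z^2 + 396·y·z + 14·y - 2·y·z + 8·y^2 + 392·z^2 - 56·z^3 + 224·y·z^2 - 140·y·z + 20·y·z^2 - 80·y^2·z - 168·y^2 + 24·y^2·z - 96·y^3    [distributive law]
= 280 + 653·z + 174·y + 293·z^2 + 254·y·z - 160·y^2 - 56·z^3 + 244·y·z^2 - 56·y^2·z - 96·y^3    [combine like terms]

280 + 653·z + 174·y + 293·z^2 + 254·y·z - 160·y^2 - 56·z^3 + 244·y·z^2 - 56·y^2·z - 96·y^3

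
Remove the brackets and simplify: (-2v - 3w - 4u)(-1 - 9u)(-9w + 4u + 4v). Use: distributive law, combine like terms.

(-2v - 3w - 4u)(-1 - 9u)(-9w + 4u + 4v)
= (2v + 18uv + 3w + 27uw + 4u + 36u^2)(-9w + 4u + 4v)    [distributive law]
= -18vw + 8uv + 8v^2 - 162uvw + 72u^2v + 72uv^2 - 27w^2 + 12uw + 12vw - 243uw^2 + 108u^2w + 108uvw - 36uw + 16u^2 + 16uv - 324u^2w + 144u^3 + 144u^2v    [distributive law]
= -6vw + 24uv + 8v^2 - 54uvw + 216u^2v + 72uv^2 - 27w^2 - 24uw - 243uw^2 - 216u^2w + 16u^2 + 144u^3    [combine like terms]

-6vw + 24uv + 8v^2 - 54uvw + 216u^2v + 72uv^2 - 27w^2 - 24uw - 243uw^2 - 216u^2w + 16u^2 + 144u^3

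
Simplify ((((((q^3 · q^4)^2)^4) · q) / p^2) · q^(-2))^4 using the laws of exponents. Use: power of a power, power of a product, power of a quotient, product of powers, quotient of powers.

p^(-8)q^220

((((((q^3 · q^4)^2)^4) · q) / p^2) · q^(-2))^4
= ((((((q^3 · q^4)^2)^4) · q) / p^2)^4) · ((q^(-2))^4)    [power of a product]
= ((((((q^3 · q^4)^2)^4) · q)^4) / ((p^2)^4)) · ((q^(-2))^4)    [power of a quotient]
= ((((((q^3 · q^4)^2)^4)^4) · (q^4)) / ((p^2)^4)) · ((q^(-2))^4)    [power of a product]
= (((((q^3 · q^4)^2)^16) · (q^4)) / ((p^2)^4)) · ((q^(-2))^4)    [power of a power]
= ((((q^3 · q^4)^32) · (q^4)) / ((p^2)^4)) · ((q^(-2))^4)    [power of a power]
= (((((q^3)^32) · ((q^4)^32)) · (q^4)) / ((p^2)^4)) · ((q^(-2))^4)    [power of a product]
= (((q^96 · ((q^4)^32)) · (q^4)) / ((p^2)^4)) · ((q^(-2))^4)    [power of a power]
= (((q^96 · q^128) · (q^4)) / ((p^2)^4)) · ((q^(-2))^4)    [power of a power]
= ((q^224 · (q^4)) / ((p^2)^4)) · ((q^(-2))^4)    [product of powers]
= (q^228 / ((p^2)^4)) · ((q^(-2))^4)    [product of powers]
= (q^228 / p^8) · ((q^(-2))^4)    [power of a power]
= (q^228 / p^8) · q^(-8)    [power of a power]
= p^(-8)q^220    [quotient of powers; product of powers]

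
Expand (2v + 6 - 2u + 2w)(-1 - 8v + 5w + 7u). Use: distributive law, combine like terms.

-50v - 16v^2 - 6vw + 30uv - 6 + 28w + 44u + 4uw - 14u^2 + 10w^2

(2v + 6 - 2u + 2w)(-1 - 8v + 5w + 7u)
= -2v - 16v^2 + 10vw + 14uv - 6 - 48v + 30w + 42u + 2u + 16uv - 10uw - 14u^2 - 2w - 16vw + 10w^2 + 14uw    [distributive law]
= -50v - 16v^2 - 6vw + 30uv - 6 + 28w + 44u + 4uw - 14u^2 + 10w^2    [combine like terms]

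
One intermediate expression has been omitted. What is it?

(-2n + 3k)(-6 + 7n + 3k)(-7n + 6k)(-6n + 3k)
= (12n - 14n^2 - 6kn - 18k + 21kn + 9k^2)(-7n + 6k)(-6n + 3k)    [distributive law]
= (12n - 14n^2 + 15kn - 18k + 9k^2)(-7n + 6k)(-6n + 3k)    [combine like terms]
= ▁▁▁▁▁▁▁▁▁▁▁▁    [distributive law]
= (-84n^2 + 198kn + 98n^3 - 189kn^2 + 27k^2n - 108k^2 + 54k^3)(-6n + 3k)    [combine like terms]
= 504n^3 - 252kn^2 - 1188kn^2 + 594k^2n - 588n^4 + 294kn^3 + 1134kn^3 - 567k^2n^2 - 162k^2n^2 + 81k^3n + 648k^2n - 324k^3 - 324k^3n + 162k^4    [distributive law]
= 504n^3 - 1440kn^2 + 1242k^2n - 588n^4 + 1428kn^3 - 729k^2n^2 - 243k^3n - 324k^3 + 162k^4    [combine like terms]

By distributive law:

(-84n^2 + 72kn + 98n^3 - 84kn^2 - 105kn^2 + 90k^2n + 126kn - 108k^2 - 63k^2n + 54k^3)(-6n + 3k)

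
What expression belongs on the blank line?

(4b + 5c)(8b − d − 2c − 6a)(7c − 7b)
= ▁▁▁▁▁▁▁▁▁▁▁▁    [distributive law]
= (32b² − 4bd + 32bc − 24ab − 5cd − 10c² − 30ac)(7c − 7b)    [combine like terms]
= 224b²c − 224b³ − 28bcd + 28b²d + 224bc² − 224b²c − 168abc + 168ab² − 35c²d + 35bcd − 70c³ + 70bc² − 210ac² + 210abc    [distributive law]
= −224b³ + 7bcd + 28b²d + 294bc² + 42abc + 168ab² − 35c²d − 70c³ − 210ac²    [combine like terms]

Applying distributive law to the line above:

(32b² − 4bd − 8bc − 24ab + 40bc − 5cd − 10c² − 30ac)(7c − 7b)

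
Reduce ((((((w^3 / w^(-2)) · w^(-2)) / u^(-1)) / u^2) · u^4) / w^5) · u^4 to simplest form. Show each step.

u^7·w^(-2)

((((((w^3 / w^(-2)) · w^(-2)) / u^(-1)) / u^2) · u^4) / w^5) · u^4
= (((((w^5 · w^(-2)) / u^(-1)) / u^2) · u^4) / w^5) · u^4    [quotient of powers]
= ((((w^3 / u^(-1)) / u^2) · u^4) / w^5) · u^4    [product of powers]
= u^7·w^(-2)    [quotient of powers; product of powers]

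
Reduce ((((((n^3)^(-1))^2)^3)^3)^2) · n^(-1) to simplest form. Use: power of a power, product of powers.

((((((n^3)^(-1))^2)^3)^3)^2) · n^(-1)
= (((((n^3)^(-1))^2)^3)^6) · n^(-1)    [power of a power]
= ((((n^3)^(-1))^2)^18) · n^(-1)    [power of a power]
= (((n^3)^(-1))^36) · n^(-1)    [power of a power]
= ((n^3)^(-36)) · n^(-1)    [power of a power]
= n^(-108) · n^(-1)    [power of a power]
= n^(-109)    [product of powers]

n^(-109)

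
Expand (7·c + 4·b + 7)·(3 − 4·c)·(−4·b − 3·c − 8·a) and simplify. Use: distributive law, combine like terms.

−8·b·c + 21·c^2 + 56·a·c + 160·b·c^2 + 84·c^3 + 224·a·c^2 − 48·b^2 − 96·a·b + 64·b^2·c + 128·a·b·c − 84·b − 63·c − 168·a

(7·c + 4·b + 7)·(3 − 4·c)·(−4·b − 3·c − 8·a)
= (21·c − 28·c^2 + 12·b − 16·b·c + 21 − 28·c)·(−4·b − 3·c − 8·a)    [distributive law]
= (−7·c − 28·c^2 + 12·b − 16·b·c + 21)·(−4·b − 3·c − 8·a)    [combine like terms]
= 28·b·c + 21·c^2 + 56·a·c + 112·b·c^2 + 84·c^3 + 224·a·c^2 − 48·b^2 − 36·b·c − 96·a·b + 64·b^2·c + 48·b·c^2 + 128·a·b·c − 84·b − 63·c − 168·a    [distributive law]
= −8·b·c + 21·c^2 + 56·a·c + 160·b·c^2 + 84·c^3 + 224·a·c^2 − 48·b^2 − 96·a·b + 64·b^2·c + 128·a·b·c − 84·b − 63·c − 168·a    [combine like terms]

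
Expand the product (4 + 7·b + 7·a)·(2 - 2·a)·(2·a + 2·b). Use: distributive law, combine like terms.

(4 + 7·b + 7·a)·(2 - 2·a)·(2·a + 2·b)
= (8 - 8·a + 14·b - 14·a·b + 14·a - 14·a^2)·(2·a + 2·b)    [distributive law]
= (8 + 6·a + 14·b - 14·a·b - 14·a^2)·(2·a + 2·b)    [combine like terms]
= 16·a + 16·b + 12·a^2 + 12·a·b + 28·a·b + 28·b^2 - 28·a^2·b - 28·a·b^2 - 28·a^3 - 28·a^2·b    [distributive law]
= 16·a + 16·b + 12·a^2 + 40·a·b + 28·b^2 - 56·a^2·b - 28·a·b^2 - 28·a^3    [combine like terms]

16·a + 16·b + 12·a^2 + 40·a·b + 28·b^2 - 56·a^2·b - 28·a·b^2 - 28·a^3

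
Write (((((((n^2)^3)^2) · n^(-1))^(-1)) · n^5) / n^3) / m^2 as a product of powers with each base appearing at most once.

m^(-2)n^(-9)

(((((((n^2)^3)^2) · n^(-1))^(-1)) · n^5) / n^3) / m^2
= (((((((n^2)^3)^2)^(-1)) · ((n^(-1))^(-1))) · n^5) / n^3) / m^2    [power of a product]
= ((((((n^2)^3)^(-2)) · ((n^(-1))^(-1))) · n^5) / n^3) / m^2    [power of a power]
= (((((n^2)^(-6)) · ((n^(-1))^(-1))) · n^5) / n^3) / m^2    [power of a power]
= (((n^(-12) · ((n^(-1))^(-1))) · n^5) / n^3) / m^2    [power of a power]
= (((n^(-12) · n) · n^5) / n^3) / m^2    [power of a power]
= ((n^(-11) · n^5) / n^3) / m^2    [product of powers]
= (n^(-6) / n^3) / m^2    [product of powers]
= n^(-9) / m^2    [quotient of powers]
= m^(-2)n^(-9)    [quotient of powers]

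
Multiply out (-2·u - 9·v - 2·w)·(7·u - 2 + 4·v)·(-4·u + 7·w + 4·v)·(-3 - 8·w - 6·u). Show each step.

-72·u^3 - 196·u^3·w - 336·u^4 + 182·u^2·w + 924·u^2·w^2 - 348·u^2·v + 1302·u^2·v·w - 1368·u^3·v + 48·u^2 - 36·u·w + 30·u·w^2 + 168·u·v + 1159·u·v·w + 4504·u·v·w^2 - 12·u·v^2 + 2824·u·v^2·w + 840·u^2·v^2 - 426·v·w - 968·v·w^2 - 216·v^2 + 276·v^2·w + 2272·v^2·w^2 + 432·v^3 + 1152·v^3·w + 864·u·v^3 + 784·u·w^3 - 84·w^2 - 224·w^3 + 448·v·w^3

(-2·u - 9·v - 2·w)·(7·u - 2 + 4·v)·(-4·u + 7·w + 4·v)·(-3 - 8·w - 6·u)
= (-14·u^2 + 4·u - 8·u·v - 63·u·v + 18·v - 36·v^2 - 14·u·w + 4·w - 8·v·w)·(-4·u + 7·w + 4·v)·(-3 - 8·w - 6·u)    [distributive law]
= (-14·u^2 + 4·u - 71·u·v + 18·v - 36·v^2 - 14·u·w + 4·w - 8·v·w)·(-4·u + 7·w + 4·v)·(-3 - 8·w - 6·u)    [combine like terms]
= (56·u^3 - 98·u^2·w - 56·u^2·v - 16·u^2 + 28·u·w + 16·u·v + 284·u^2·v - 497·u·v·w - 284·u·v^2 - 72·u·v + 126·v·w + 72·v^2 + 144·u·v^2 - 252·v^2·w - 144·v^3 + 56·u^2·w - 98·u·w^2 - 56·u·v·w - 16·u·w + 28·w^2 + 16·v·w + 32·u·v·w - 56·v·w^2 - 32·v^2·w)·(-3 - 8·w - 6·u)    [distributive law]
= (56·u^3 - 42·u^2·w + 228·u^2·v - 16·u^2 + 12·u·w - 56·u·v - 521·u·v·w - 140·u·v^2 + 142·v·w + 72·v^2 - 284·v^2·w - 144·v^3 - 98·u·w^2 + 28·w^2 - 56·v·w^2)·(-3 - 8·w - 6·u)    [combine like terms]
= -168·u^3 - 448·u^3·w - 336·u^4 + 126·u^2·w + 336·u^2·w^2 + 252·u^3·w - 684·u^2·v - 1824·u^2·v·w - 1368·u^3·v + 48·u^2 + 128·u^2·w + 96·u^3 - 36·u·w - 96·u·w^2 - 72·u^2·w + 168·u·v + 448·u·v·w + 336·u^2·v + 1563·u·v·w + 4168·u·v·w^2 + 3126·u^2·v·w + 420·u·v^2 + 1120·u·v^2·w + 840·u^2·v^2 - 426·v·w - 1136·v·w^2 - 852·u·v·w - 216·v^2 - 576·v^2·w - 432·u·v^2 + 852·v^2·w + 2272·v^2·w^2 + 1704·u·v^2·w + 432·v^3 + 1152·v^3·w + 864·u·v^3 + 294·u·w^2 + 784·u·w^3 + 588·u^2·w^2 - 84·w^2 - 224·w^3 - 168·u·w^2 + 168·v·w^2 + 448·v·w^3 + 336·u·v·w^2    [distributive law]
= -72·u^3 - 196·u^3·w - 336·u^4 + 182·u^2·w + 924·u^2·w^2 - 348·u^2·v + 1302·u^2·v·w - 1368·u^3·v + 48·u^2 - 36·u·w + 30·u·w^2 + 168·u·v + 1159·u·v·w + 4504·u·v·w^2 - 12·u·v^2 + 2824·u·v^2·w + 840·u^2·v^2 - 426·v·w - 968·v·w^2 - 216·v^2 + 276·v^2·w + 2272·v^2·w^2 + 432·v^3 + 1152·v^3·w + 864·u·v^3 + 784·u·w^3 - 84·w^2 - 224·w^3 + 448·v·w^3    [combine like terms]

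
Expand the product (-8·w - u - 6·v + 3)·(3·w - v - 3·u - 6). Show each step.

(-8·w - u - 6·v + 3)·(3·w - v - 3·u - 6)
= -24·w^2 + 8·v·w + 24·u·w + 48·w - 3·u·w + u·v + 3·u^2 + 6·u - 18·v·w + 6·v^2 + 18·u·v + 36·v + 9·w - 3·v - 9·u - 18    [distributive law]
= -24·w^2 - 10·v·w + 21·u·w + 57·w + 19·u·v + 3·u^2 - 3·u + 6·v^2 + 33·v - 18    [combine like terms]

-24·w^2 - 10·v·w + 21·u·w + 57·w + 19·u·v + 3·u^2 - 3·u + 6·v^2 + 33·v - 18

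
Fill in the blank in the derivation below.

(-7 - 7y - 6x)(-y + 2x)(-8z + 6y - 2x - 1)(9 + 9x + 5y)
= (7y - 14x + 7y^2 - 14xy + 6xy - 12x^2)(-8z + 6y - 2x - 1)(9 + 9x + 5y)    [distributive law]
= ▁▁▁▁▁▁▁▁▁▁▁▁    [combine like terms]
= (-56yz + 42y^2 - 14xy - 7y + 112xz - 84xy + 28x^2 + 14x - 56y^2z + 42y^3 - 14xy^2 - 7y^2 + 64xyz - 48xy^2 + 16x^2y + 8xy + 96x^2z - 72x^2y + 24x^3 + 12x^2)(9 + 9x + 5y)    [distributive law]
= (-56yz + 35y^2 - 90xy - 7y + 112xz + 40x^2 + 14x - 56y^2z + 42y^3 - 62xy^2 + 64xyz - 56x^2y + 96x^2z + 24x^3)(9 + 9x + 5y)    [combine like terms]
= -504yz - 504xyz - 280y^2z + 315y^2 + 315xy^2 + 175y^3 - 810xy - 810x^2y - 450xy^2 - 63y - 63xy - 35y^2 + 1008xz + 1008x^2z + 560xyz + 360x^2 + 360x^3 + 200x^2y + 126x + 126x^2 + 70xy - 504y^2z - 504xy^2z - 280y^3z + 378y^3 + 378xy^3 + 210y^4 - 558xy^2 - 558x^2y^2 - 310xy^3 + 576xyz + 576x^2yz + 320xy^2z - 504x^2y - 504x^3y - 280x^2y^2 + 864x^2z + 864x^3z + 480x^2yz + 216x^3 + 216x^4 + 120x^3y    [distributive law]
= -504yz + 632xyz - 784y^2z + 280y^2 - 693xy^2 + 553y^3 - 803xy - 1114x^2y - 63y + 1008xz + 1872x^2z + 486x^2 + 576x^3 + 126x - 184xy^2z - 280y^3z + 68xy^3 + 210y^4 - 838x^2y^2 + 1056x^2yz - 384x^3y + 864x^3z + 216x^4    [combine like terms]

After combine like terms, the bracketed line is:

(7y - 14x + 7y^2 - 8xy - 12x^2)(-8z + 6y - 2x - 1)(9 + 9x + 5y)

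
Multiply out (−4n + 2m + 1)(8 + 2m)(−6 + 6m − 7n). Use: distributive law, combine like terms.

136n − 270mn + 224n² − 76m²n + 56mn² − 60m + 84m² + 24m³ − 48

(−4n + 2m + 1)(8 + 2m)(−6 + 6m − 7n)
= (−32n − 8mn + 16m + 4m² + 8 + 2m)(−6 + 6m − 7n)    [distributive law]
= (−32n − 8mn + 18m + 4m² + 8)(−6 + 6m − 7n)    [combine like terms]
= 192n − 192mn + 224n² + 48mn − 48m²n + 56mn² − 108m + 108m² − 126mn − 24m² + 24m³ − 28m²n − 48 + 48m − 56n    [distributive law]
= 136n − 270mn + 224n² − 76m²n + 56mn² − 60m + 84m² + 24m³ − 48    [combine like terms]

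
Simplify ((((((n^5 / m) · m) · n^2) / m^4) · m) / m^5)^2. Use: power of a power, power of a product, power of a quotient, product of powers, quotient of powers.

m^(-16)·n^14

((((((n^5 / m) · m) · n^2) / m^4) · m) / m^5)^2
= ((((((n^5 / m) · m) · n^2) / m^4) · m)^2) / ((m^5)^2)    [power of a quotient]
= ((((((n^5 / m) · m) · n^2) / m^4)^2) · (m^2)) / ((m^5)^2)    [power of a product]
= ((((((n^5 / m) · m) · n^2)^2) / ((m^4)^2)) · (m^2)) / ((m^5)^2)    [power of a quotient]
= ((((((n^5 / m) · m)^2) · ((n^2)^2)) / ((m^4)^2)) · (m^2)) / ((m^5)^2)    [power of a product]
= ((((((n^5 / m)^2) · (m^2)) · ((n^2)^2)) / ((m^4)^2)) · (m^2)) / ((m^5)^2)    [power of a product]
= (((((((n^5)^2) / (m^2)) · (m^2)) · ((n^2)^2)) / ((m^4)^2)) · (m^2)) / ((m^5)^2)    [power of a quotient]
= (((((n^10 / (m^2)) · (m^2)) · ((n^2)^2)) / ((m^4)^2)) · (m^2)) / ((m^5)^2)    [power of a power]
= (((((n^10 / m^2) · m^2) · n^4) / ((m^4)^2)) · (m^2)) / ((m^5)^2)    [power of a power]
= (((((n^10 / m^2) · m^2) · n^4) / m^8) · (m^2)) / ((m^5)^2)    [power of a power]
= (((((n^10 / m^2) · m^2) · n^4) / m^8) · m^2) / m^10    [power of a power]
= m^(-16)·n^14    [quotient of powers; product of powers]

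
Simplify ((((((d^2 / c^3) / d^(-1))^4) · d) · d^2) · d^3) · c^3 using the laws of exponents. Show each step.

((((((d^2 / c^3) / d^(-1))^4) · d) · d^2) · d^3) · c^3
= ((((((d^2 / c^3)^4) / ((d^(-1))^4)) · d) · d^2) · d^3) · c^3    [power of a quotient]
= (((((((d^2)^4) / ((c^3)^4)) / ((d^(-1))^4)) · d) · d^2) · d^3) · c^3    [power of a quotient]
= (((((d^8 / ((c^3)^4)) / ((d^(-1))^4)) · d) · d^2) · d^3) · c^3    [power of a power]
= (((((d^8 / c^12) / ((d^(-1))^4)) · d) · d^2) · d^3) · c^3    [power of a power]
= (((((d^8 / c^12) / d^(-4)) · d) · d^2) · d^3) · c^3    [power of a power]
= c^(-9)·d^18    [quotient of powers; product of powers]

c^(-9)·d^18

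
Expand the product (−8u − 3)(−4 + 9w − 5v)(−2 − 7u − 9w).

(−8u − 3)(−4 + 9w − 5v)(−2 − 7u − 9w)
= (32u − 72uw + 40uv + 12 − 27w + 15v)(−2 − 7u − 9w)    [distributive law]
= −64u − 224u² − 288uw + 144uw + 504u²w + 648uw² − 80uv − 280u²v − 360uvw − 24 − 84u − 108w + 54w + 189uw + 243w² − 30v − 105uv − 135vw    [distributive law]
= −148u − 224u² + 45uw + 504u²w + 648uw² − 185uv − 280u²v − 360uvw − 24 − 54w + 243w² − 30v − 135vw    [combine like terms]

−148u − 224u² + 45uw + 504u²w + 648uw² − 185uv − 280u²v − 360uvw − 24 − 54w + 243w² − 30v − 135vw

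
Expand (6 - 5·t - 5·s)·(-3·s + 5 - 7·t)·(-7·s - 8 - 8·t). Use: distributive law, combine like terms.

(6 - 5·t - 5·s)·(-3·s + 5 - 7·t)·(-7·s - 8 - 8·t)
= (-18·s + 30 - 42·t + 15·s·t - 25·t + 35·t^2 + 15·s^2 - 25·s + 35·s·t)·(-7·s - 8 - 8·t)    [distributive law]
= (-43·s + 30 - 67·t + 50·s·t + 35·t^2 + 15·s^2)·(-7·s - 8 - 8·t)    [combine like terms]
= 301·s^2 + 344·s + 344·s·t - 210·s - 240 - 240·t + 469·s·t + 536·t + 536·t^2 - 350·s^2·t - 400·s·t - 400·s·t^2 - 245·s·t^2 - 280·t^2 - 280·t^3 - 105·s^3 - 120·s^2 - 120·s^2·t    [distributive law]
= 181·s^2 + 134·s + 413·s·t - 240 + 296·t + 256·t^2 - 470·s^2·t - 645·s·t^2 - 280·t^3 - 105·s^3    [combine like terms]

181·s^2 + 134·s + 413·s·t - 240 + 296·t + 256·t^2 - 470·s^2·t - 645·s·t^2 - 280·t^3 - 105·s^3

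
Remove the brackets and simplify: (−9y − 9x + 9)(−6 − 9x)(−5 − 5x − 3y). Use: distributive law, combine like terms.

(−9y − 9x + 9)(−6 − 9x)(−5 − 5x − 3y)
= (54y + 81xy + 54x + 81x^2 − 54 − 81x)(−5 − 5x − 3y)    [distributive law]
= (54y + 81xy − 27x + 81x^2 − 54)(−5 − 5x − 3y)    [combine like terms]
= −270y − 270xy − 162y^2 − 405xy − 405x^2y − 243xy^2 + 135x + 135x^2 + 81xy − 405x^2 − 405x^3 − 243x^2y + 270 + 270x + 162y    [distributive law]
= −108y − 594xy − 162y^2 − 648x^2y − 243xy^2 + 405x − 270x^2 − 405x^3 + 270    [combine like terms]

−108y − 594xy − 162y^2 − 648x^2y − 243xy^2 + 405x − 270x^2 − 405x^3 + 270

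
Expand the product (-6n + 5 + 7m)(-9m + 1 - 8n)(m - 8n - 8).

(-6n + 5 + 7m)(-9m + 1 - 8n)(m - 8n - 8)
= (54mn - 6n + 48n² - 45m + 5 - 40n - 63m² + 7m - 56mn)(m - 8n - 8)    [distributive law]
= (-2mn - 46n + 48n² - 38m + 5 - 63m²)(m - 8n - 8)    [combine like terms]
= -2m²n + 16mn² + 16mn - 46mn + 368n² + 368n + 48mn² - 384n³ - 384n² - 38m² + 304mn + 304m + 5m - 40n - 40 - 63m³ + 504m²n + 504m²    [distributive law]
= 502m²n + 64mn² + 274mn - 16n² + 328n - 384n³ + 466m² + 309m - 40 - 63m³    [combine like terms]

502m²n + 64mn² + 274mn - 16n² + 328n - 384n³ + 466m² + 309m - 40 - 63m³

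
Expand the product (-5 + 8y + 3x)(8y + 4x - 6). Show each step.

-88y - 38x + 30 + 64y^2 + 56xy + 12x^2

(-5 + 8y + 3x)(8y + 4x - 6)
= -40y - 20x + 30 + 64y^2 + 32xy - 48y + 24xy + 12x^2 - 18x    [distributive law]
= -88y - 38x + 30 + 64y^2 + 56xy + 12x^2    [combine like terms]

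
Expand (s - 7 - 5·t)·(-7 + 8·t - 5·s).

28·s + 33·s·t - 5·s² + 49 - 21·t - 40·t²

(s - 7 - 5·t)·(-7 + 8·t - 5·s)
= -7·s + 8·s·t - 5·s² + 49 - 56·t + 35·s + 35·t - 40·t² + 25·s·t    [distributive law]
= 28·s + 33·s·t - 5·s² + 49 - 21·t - 40·t²    [combine like terms]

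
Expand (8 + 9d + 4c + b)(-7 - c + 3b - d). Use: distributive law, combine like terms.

-56 - 36c + 17b - 71d - 13cd + 26bd - 9d^2 - 4c^2 + 11bc + 3b^2

(8 + 9d + 4c + b)(-7 - c + 3b - d)
= -56 - 8c + 24b - 8d - 63d - 9cd + 27bd - 9d^2 - 28c - 4c^2 + 12bc - 4cd - 7b - bc + 3b^2 - bd    [distributive law]
= -56 - 36c + 17b - 71d - 13cd + 26bd - 9d^2 - 4c^2 + 11bc + 3b^2    [combine like terms]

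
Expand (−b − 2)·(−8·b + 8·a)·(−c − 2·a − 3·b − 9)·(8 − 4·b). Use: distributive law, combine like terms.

32·b³·c − 288·a·b² − 32·a·b³ + 288·b³ + 96·b⁴ − 384·b² − 32·a·b²·c − 64·a²·b² + 128·a·b − 128·b·c − 1152·b + 128·a·c + 256·a² + 1152·a

(−b − 2)·(−8·b + 8·a)·(−c − 2·a − 3·b − 9)·(8 − 4·b)
= (8·b² − 8·a·b + 16·b − 16·a)·(−c − 2·a − 3·b − 9)·(8 − 4·b)    [distributive law]
= (−8·b²·c − 16·a·b² − 24·b³ − 72·b² + 8·a·b·c + 16·a²·b + 24·a·b² + 72·a·b − 16·b·c − 32·a·b − 48·b² − 144·b + 16·a·c + 32·a² + 48·a·b + 144·a)·(8 − 4·b)    [distributive law]
= (−8·b²·c + 8·a·b² − 24·b³ − 120·b² + 8·a·b·c + 16·a²·b + 88·a·b − 16·b·c − 144·b + 16·a·c + 32·a² + 144·a)·(8 − 4·b)    [combine like terms]
= −64·b²·c + 32·b³·c + 64·a·b² − 32·a·b³ − 192·b³ + 96·b⁴ − 960·b² + 480·b³ + 64·a·b·c − 32·a·b²·c + 128·a²·b − 64·a²·b² + 704·a·b − 352·a·b² − 128·b·c + 64·b²·c − 1152·b + 576·b² + 128·a·c − 64·a·b·c + 256·a² − 128·a²·b + 1152·a − 576·a·b    [distributive law]
= 32·b³·c − 288·a·b² − 32·a·b³ + 288·b³ + 96·b⁴ − 384·b² − 32·a·b²·c − 64·a²·b² + 128·a·b − 128·b·c − 1152·b + 128·a·c + 256·a² + 1152·a    [combine like terms]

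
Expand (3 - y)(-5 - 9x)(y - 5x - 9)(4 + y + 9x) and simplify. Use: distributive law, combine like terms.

-105y - 40y^2 - 754xy + 2487x + 3402x^2 + 540 - 52xy^2 - 1242x^2y + 1215x^3 + 5y^3 + 9xy^3 + 36x^2y^2 - 405x^3y

(3 - y)(-5 - 9x)(y - 5x - 9)(4 + y + 9x)
= (-15 - 27x + 5y + 9xy)(y - 5x - 9)(4 + y + 9x)    [distributive law]
= (-15y + 75x + 135 - 27xy + 135x^2 + 243x + 5y^2 - 25xy - 45y + 9xy^2 - 45x^2y - 81xy)(4 + y + 9x)    [distributive law]
= (-60y + 318x + 135 - 133xy + 135x^2 + 5y^2 + 9xy^2 - 45x^2y)(4 + y + 9x)    [combine like terms]
= -240y - 60y^2 - 540xy + 1272x + 318xy + 2862x^2 + 540 + 135y + 1215x - 532xy - 133xy^2 - 1197x^2y + 540x^2 + 135x^2y + 1215x^3 + 20y^2 + 5y^3 + 45xy^2 + 36xy^2 + 9xy^3 + 81x^2y^2 - 180x^2y - 45x^2y^2 - 405x^3y    [distributive law]
= -105y - 40y^2 - 754xy + 2487x + 3402x^2 + 540 - 52xy^2 - 1242x^2y + 1215x^3 + 5y^3 + 9xy^3 + 36x^2y^2 - 405x^3y    [combine like terms]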